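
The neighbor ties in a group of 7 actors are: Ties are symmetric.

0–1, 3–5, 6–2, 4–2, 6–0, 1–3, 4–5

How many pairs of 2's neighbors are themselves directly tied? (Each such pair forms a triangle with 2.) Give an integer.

0

2's neighbors are 4 and 6, but none of them are tied to each other, so no triangle contains 2.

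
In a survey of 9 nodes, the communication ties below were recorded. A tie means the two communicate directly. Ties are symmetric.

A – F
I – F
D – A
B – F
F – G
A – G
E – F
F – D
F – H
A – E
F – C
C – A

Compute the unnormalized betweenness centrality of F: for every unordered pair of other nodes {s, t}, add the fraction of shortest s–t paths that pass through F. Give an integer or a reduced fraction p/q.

Pairs whose geodesics pass through F — H–I: 1; H–B: 1; H–A: 1; H–E: 1; H–G: 1; H–D: 1; H–C: 1; I–B: 1; I–A: 1; I–E: 1; I–G: 1; I–D: 1; I–C: 1; B–A: 1 … (+10 more pairs).
All other pairs contribute 0.
Summing the contributions gives betweenness(F) = 21.

21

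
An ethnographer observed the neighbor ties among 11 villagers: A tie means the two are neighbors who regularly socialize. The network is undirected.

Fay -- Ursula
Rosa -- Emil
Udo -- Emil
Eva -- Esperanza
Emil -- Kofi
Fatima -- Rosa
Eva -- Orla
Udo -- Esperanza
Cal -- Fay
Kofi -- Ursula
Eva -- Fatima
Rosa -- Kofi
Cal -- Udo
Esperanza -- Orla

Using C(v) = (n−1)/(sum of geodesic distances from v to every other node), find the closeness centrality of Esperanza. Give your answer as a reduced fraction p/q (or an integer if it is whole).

Distances from Esperanza: Cal:2, Emil:2, Eva:1, Fatima:2, Fay:3, Kofi:3, Orla:1, Rosa:3, Udo:1, Ursula:4. Sum = 22.
n = 11, so closeness = 10/22 = 5/11.

5/11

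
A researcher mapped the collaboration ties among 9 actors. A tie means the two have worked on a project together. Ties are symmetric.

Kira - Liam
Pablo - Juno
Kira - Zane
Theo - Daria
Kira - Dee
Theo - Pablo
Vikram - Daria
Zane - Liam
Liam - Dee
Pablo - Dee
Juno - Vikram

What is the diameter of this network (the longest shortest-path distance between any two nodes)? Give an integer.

Eccentricity of each node (its greatest distance to any other): Daria:5, Dee:3, Juno:4, Kira:4, Liam:4, Pablo:3, Theo:4, Vikram:5, Zane:5.
The maximum eccentricity is 5, realized for instance by the pair Daria–Zane via Daria – Theo – Pablo – Dee – Kira – Zane. So the diameter is 5.

5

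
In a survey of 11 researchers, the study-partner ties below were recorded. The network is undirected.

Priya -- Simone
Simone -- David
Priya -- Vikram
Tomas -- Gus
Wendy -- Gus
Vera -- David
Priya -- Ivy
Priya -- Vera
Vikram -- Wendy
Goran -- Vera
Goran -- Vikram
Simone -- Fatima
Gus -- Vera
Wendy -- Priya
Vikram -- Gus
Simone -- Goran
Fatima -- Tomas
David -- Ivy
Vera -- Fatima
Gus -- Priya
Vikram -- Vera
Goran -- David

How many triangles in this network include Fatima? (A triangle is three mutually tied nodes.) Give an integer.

0

Fatima's neighbors are Simone, Tomas, and Vera, but none of them are tied to each other, so no triangle contains Fatima.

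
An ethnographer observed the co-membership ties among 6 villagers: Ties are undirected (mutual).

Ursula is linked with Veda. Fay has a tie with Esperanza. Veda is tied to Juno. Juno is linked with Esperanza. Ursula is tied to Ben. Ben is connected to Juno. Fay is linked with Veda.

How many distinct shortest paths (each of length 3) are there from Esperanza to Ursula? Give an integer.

The shortest distance is 3. The length-3 paths are: Esperanza–Juno–Ben–Ursula; Esperanza–Juno–Veda–Ursula; Esperanza–Fay–Veda–Ursula.
That gives 3 distinct shortest paths.

3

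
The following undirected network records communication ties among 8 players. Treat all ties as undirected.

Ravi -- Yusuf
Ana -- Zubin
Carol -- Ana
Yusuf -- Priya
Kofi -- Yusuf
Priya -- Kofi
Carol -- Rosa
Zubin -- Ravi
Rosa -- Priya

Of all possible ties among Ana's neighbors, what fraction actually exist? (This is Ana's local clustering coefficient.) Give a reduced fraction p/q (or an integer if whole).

Ana's neighbors: Carol and Zubin (k = 2).
Possible neighbor pairs: C(2,2) = 1. Edges among them: none → e = 0.
Clustering(Ana) = 0/1.

0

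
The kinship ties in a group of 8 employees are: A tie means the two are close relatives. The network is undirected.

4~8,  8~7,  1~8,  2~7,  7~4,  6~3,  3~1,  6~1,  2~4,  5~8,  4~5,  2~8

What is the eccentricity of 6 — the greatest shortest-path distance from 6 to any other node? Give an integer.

3

Distances from 6: 1:1, 2:3, 3:1, 4:3, 5:3, 7:3, 8:2.
The largest is 3 (to 2, 4, 7, and 5), so the eccentricity of 6 is 3.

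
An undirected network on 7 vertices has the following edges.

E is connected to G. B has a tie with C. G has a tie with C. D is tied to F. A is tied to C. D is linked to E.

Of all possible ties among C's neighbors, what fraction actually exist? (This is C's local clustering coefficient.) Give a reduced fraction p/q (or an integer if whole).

0

C's neighbors: A, B, and G (k = 3).
Possible neighbor pairs: C(3,2) = 3. Edges among them: none → e = 0.
Clustering(C) = 0/3 = 0.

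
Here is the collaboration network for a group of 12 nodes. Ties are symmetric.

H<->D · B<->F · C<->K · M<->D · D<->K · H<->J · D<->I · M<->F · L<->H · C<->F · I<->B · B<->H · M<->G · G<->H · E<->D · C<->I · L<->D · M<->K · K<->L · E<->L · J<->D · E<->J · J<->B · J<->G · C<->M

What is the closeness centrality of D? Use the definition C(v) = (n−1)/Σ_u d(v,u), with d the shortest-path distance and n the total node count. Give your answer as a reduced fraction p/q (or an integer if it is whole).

Distances from D: B:2, C:2, E:1, F:2, G:2, H:1, I:1, J:1, K:1, L:1, M:1. Sum = 15.
n = 12, so closeness = 11/15.

11/15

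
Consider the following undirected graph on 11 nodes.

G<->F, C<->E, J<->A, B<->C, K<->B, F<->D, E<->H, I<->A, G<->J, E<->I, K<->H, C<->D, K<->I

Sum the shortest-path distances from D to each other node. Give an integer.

Distances from D: A:4, B:2, C:1, E:2, F:1, G:2, H:3, I:3, J:3, K:3.
Sum = 4 + 2 + 1 + 2 + 1 + 2 + 3 + 3 + 3 + 3 = 24.

24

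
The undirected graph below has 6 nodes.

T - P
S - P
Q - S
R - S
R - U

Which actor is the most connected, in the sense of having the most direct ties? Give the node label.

S

Degrees — P:2, Q:1, R:2, S:3, T:1, U:1.
The maximum is 3, attained only by S.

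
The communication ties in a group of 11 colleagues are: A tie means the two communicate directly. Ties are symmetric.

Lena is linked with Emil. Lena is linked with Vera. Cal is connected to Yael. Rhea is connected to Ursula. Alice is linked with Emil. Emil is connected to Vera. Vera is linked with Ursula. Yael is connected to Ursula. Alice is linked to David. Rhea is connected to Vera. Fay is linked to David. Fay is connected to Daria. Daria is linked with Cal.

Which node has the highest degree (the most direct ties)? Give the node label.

Degrees — Alice:2, Cal:2, Daria:2, David:2, Emil:3, Fay:2, Lena:2, Rhea:2, Ursula:3, Vera:4, Yael:2.
The maximum is 4, attained only by Vera.

Vera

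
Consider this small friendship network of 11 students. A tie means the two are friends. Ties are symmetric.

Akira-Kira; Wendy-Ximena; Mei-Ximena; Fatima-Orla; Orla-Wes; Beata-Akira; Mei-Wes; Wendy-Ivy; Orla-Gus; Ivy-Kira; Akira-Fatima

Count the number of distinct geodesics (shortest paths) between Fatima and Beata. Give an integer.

The shortest distance is 2, and the only length-2 path is Fatima–Akira–Beata. So there is exactly 1 shortest path.

1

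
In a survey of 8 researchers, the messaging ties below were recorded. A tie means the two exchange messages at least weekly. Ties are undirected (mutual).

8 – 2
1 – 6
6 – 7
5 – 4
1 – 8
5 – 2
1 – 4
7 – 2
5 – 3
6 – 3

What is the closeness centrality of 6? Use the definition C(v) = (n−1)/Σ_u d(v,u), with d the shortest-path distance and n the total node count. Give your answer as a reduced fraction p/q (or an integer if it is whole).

Distances from 6: 1:1, 2:2, 3:1, 4:2, 5:2, 7:1, 8:2. Sum = 11.
n = 8, so closeness = 7/11.

7/11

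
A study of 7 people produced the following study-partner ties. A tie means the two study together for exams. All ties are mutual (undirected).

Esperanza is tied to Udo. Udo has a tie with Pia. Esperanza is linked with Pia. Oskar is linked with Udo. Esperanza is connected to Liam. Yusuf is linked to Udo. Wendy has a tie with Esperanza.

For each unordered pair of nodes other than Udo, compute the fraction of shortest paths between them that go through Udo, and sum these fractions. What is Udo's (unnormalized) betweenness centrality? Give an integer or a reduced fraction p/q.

9

Pairs whose geodesics pass through Udo — Esperanza–Yusuf: 1; Esperanza–Oskar: 1; Liam–Yusuf: 1; Liam–Oskar: 1; Yusuf–Oskar: 1; Yusuf–Pia: 1; Yusuf–Wendy: 1; Oskar–Pia: 1; Oskar–Wendy: 1.
All other pairs contribute 0.
Summing the contributions gives betweenness(Udo) = 9.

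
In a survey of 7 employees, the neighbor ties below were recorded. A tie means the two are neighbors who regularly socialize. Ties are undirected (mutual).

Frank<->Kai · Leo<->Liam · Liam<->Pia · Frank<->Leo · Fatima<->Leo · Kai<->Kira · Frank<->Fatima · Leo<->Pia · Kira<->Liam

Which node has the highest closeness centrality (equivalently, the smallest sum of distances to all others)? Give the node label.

Farness (sum of distances to all others) for each node — Fatima:11, Frank:9, Kai:11, Kira:11, Leo:8, Liam:9, Pia:11.
The smallest farness is 8, for Leo, so Leo has the highest closeness.

Leo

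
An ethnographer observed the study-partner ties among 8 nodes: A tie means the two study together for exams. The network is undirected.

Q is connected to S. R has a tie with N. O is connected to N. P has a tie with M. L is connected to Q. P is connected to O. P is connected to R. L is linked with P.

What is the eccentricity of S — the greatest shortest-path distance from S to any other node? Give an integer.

5

Distances from S: L:2, M:4, N:5, O:4, P:3, Q:1, R:4.
The largest is 5 (to N), so the eccentricity of S is 5.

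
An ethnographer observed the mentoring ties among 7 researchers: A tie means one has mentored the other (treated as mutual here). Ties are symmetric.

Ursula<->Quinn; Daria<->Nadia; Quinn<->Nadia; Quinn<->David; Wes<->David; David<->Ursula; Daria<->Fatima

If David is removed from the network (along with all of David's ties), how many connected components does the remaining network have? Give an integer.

2

Without David, the remaining ties split the others into: {Daria, Fatima, Nadia, Quinn, Ursula}; {Wes}.
That's 2 separate components.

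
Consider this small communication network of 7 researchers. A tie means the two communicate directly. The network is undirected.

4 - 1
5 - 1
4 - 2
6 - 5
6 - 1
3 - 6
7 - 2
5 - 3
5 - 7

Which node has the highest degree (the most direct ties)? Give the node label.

Degrees — 1:3, 2:2, 3:2, 4:2, 5:4, 6:3, 7:2.
The maximum is 4, attained only by 5.

5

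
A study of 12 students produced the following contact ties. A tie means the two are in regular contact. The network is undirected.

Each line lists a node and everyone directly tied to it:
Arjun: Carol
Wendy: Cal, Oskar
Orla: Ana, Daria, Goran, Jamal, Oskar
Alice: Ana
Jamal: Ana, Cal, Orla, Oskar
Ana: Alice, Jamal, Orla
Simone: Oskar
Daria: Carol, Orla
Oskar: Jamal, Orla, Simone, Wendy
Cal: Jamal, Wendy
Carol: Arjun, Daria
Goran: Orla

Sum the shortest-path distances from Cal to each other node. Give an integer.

Distances from Cal: Alice:3, Ana:2, Arjun:5, Carol:4, Daria:3, Goran:3, Jamal:1, Orla:2, Oskar:2, Simone:3, Wendy:1.
Sum = 3 + 2 + 5 + 4 + 3 + 3 + 1 + 2 + 2 + 3 + 1 = 29.

29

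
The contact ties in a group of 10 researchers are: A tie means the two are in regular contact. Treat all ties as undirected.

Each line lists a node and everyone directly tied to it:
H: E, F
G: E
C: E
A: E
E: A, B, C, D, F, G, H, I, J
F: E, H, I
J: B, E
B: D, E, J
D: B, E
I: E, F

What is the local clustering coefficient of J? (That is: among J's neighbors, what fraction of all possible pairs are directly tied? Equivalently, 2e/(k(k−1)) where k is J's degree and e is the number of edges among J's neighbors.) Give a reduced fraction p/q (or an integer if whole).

J's neighbors: B and E (k = 2).
Possible neighbor pairs: C(2,2) = 1. Edges among them: B–E → e = 1.
Clustering(J) = 1/1.

1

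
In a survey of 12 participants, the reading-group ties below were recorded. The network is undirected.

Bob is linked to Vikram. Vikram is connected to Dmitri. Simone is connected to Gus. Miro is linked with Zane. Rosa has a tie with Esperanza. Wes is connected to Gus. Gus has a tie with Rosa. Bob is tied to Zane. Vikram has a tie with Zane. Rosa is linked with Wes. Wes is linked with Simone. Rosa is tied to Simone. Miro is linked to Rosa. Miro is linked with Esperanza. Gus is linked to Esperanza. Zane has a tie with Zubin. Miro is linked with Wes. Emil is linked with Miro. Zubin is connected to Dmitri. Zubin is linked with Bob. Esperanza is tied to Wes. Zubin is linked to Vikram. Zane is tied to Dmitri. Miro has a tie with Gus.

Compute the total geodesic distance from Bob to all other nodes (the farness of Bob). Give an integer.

26

Distances from Bob: Dmitri:2, Emil:3, Esperanza:3, Gus:3, Miro:2, Rosa:3, Simone:4, Vikram:1, Wes:3, Zane:1, Zubin:1.
Sum = 2 + 3 + 3 + 3 + 2 + 3 + 4 + 1 + 3 + 1 + 1 = 26.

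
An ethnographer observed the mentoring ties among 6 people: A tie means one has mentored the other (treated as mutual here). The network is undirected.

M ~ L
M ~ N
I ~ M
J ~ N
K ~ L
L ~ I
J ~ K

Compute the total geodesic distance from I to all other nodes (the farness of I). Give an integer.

Distances from I: J:3, K:2, L:1, M:1, N:2.
Sum = 3 + 2 + 1 + 1 + 2 = 9.

9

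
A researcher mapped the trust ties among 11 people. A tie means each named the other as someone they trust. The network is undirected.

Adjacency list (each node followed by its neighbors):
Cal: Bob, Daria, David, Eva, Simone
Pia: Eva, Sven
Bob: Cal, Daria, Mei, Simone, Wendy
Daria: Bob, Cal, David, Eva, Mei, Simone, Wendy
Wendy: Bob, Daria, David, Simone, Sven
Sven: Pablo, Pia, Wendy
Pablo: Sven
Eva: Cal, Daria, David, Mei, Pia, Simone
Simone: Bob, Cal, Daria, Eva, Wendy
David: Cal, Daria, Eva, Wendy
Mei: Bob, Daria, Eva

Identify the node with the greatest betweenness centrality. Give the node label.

Unnormalized betweenness of each node: Bob:149/60, Cal:31/30, Daria:87/20, David:59/60, Eva:497/60, Mei:9/20, Pablo:0, Pia:46/15, Simone:43/30, Sven:51/5, Wendy:703/60.
Wendy has the largest value, 703/60, making it the main broker — the node through which the most shortest paths run.

Wendy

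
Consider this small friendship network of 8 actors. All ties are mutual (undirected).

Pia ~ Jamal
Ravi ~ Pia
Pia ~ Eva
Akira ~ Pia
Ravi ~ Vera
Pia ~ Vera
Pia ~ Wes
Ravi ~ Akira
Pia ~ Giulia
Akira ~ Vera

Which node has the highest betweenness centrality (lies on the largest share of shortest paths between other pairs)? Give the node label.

Pia

Unnormalized betweenness of each node: Akira:0, Eva:0, Giulia:0, Jamal:0, Pia:18, Ravi:0, Vera:0, Wes:0.
Pia has the largest value, 18, making it the main broker — the node through which the most shortest paths run.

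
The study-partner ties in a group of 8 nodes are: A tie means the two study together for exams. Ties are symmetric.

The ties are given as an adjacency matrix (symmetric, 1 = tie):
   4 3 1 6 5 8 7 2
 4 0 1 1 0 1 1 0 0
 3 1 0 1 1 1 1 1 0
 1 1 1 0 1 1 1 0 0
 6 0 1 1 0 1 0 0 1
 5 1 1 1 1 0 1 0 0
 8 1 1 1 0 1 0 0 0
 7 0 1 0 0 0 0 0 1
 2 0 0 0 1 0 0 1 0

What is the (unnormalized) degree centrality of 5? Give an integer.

5

5 is directly tied to 1, 3, 4, 6, and 8. That is 5 neighbors, so the degree of 5 is 5.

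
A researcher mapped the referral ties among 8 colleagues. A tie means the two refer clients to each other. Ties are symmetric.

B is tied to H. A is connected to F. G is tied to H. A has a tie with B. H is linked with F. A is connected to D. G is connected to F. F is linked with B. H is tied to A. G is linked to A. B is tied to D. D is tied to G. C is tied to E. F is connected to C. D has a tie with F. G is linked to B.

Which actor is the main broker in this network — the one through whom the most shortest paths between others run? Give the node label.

Unnormalized betweenness of each node: A:1/4, B:1/4, C:6, D:0, E:0, F:41/4, G:1/4, H:0.
F has the largest value, 41/4, making it the main broker — the node through which the most shortest paths run.

F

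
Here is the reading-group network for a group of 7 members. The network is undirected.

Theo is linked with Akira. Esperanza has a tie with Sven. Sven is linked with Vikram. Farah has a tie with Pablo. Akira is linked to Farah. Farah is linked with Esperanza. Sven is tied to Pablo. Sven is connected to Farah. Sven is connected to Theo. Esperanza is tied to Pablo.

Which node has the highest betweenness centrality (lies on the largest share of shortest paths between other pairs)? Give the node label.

Unnormalized betweenness of each node: Akira:1/2, Esperanza:0, Farah:3, Pablo:0, Sven:15/2, Theo:1, Vikram:0.
Sven has the largest value, 15/2, making it the main broker — the node through which the most shortest paths run.

Sven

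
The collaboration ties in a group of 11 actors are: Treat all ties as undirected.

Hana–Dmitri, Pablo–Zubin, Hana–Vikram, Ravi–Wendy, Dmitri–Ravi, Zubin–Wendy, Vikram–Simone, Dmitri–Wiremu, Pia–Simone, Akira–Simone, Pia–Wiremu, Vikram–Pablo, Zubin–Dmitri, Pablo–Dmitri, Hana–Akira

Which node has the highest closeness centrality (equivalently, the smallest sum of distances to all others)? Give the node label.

Dmitri

Farness (sum of distances to all others) for each node — Akira:24, Dmitri:16, Hana:19, Pablo:19, Pia:24, Ravi:23, Simone:23, Vikram:20, Wendy:27, Wiremu:21, Zubin:20.
The smallest farness is 16, for Dmitri, so Dmitri has the highest closeness.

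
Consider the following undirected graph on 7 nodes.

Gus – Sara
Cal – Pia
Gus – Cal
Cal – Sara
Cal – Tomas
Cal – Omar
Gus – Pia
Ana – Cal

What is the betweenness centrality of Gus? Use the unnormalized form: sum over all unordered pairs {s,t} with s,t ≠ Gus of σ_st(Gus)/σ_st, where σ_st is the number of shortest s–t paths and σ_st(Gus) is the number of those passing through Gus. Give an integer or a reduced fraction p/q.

Pairs whose geodesics pass through Gus — Sara–Pia: 1/2.
All other pairs contribute 0.
Summing the contributions gives betweenness(Gus) = 1/2.

1/2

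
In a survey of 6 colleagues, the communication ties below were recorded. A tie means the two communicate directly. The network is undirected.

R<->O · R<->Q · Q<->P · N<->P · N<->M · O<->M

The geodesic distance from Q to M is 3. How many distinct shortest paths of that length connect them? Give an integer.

The shortest distance is 3. The length-3 paths are: Q–R–O–M; Q–P–N–M.
That gives 2 distinct shortest paths.

2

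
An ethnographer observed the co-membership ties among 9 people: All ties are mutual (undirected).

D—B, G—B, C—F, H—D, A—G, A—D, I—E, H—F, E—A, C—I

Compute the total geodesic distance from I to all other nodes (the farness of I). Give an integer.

Distances from I: A:2, B:4, C:1, D:3, E:1, F:2, G:3, H:3.
Sum = 2 + 4 + 1 + 3 + 1 + 2 + 3 + 3 = 19.

19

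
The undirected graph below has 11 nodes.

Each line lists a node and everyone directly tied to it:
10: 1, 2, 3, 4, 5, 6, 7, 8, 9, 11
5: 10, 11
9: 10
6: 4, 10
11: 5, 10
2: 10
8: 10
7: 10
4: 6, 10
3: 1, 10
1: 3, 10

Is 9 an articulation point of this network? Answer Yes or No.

No

Even without 9, every remaining node can still reach every other (the residual graph is connected), so 9 is not a cut vertex.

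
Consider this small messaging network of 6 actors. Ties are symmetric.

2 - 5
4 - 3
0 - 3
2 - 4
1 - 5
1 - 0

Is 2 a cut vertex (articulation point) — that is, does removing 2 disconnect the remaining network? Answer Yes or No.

No

Even without 2, every remaining node can still reach every other (the residual graph is connected), so 2 is not a cut vertex.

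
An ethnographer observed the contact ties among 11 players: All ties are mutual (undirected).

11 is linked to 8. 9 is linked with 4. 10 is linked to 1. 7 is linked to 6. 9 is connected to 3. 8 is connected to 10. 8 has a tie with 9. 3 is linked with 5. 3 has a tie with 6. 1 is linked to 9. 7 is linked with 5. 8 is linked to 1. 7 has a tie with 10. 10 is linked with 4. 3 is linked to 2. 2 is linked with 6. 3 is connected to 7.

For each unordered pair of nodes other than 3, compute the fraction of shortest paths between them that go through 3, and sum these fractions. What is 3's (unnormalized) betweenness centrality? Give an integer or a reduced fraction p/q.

Pairs whose geodesics pass through 3 — 2–7: 1/2; 2–5: 1; 2–8: 1; 2–10: 1/2; 2–4: 1; 2–9: 1; 2–1: 1; 2–11: 1; 7–9: 1; 5–6: 1/2; 5–8: 1/2; 5–4: 1/2; 5–9: 1; 5–1: 1/2 … (+6 more pairs).
All other pairs contribute 0.
Summing the contributions gives betweenness(3) = 29/2.

29/2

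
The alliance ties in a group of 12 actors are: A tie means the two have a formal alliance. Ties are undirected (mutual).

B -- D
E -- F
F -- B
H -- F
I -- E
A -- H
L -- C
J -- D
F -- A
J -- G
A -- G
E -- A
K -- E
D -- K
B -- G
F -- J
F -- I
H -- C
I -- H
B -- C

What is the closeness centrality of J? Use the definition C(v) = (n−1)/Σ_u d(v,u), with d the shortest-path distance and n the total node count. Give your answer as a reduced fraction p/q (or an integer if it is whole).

1/2

Distances from J: A:2, B:2, C:3, D:1, E:2, F:1, G:1, H:2, I:2, K:2, L:4. Sum = 22.
n = 12, so closeness = 11/22 = 1/2.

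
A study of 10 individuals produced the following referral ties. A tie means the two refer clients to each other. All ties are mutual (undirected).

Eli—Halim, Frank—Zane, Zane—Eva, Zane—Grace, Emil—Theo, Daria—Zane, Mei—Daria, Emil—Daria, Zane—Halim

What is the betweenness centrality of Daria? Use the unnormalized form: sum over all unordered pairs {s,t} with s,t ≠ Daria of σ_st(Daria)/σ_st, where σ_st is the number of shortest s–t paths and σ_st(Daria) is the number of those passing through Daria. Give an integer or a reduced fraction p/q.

20

Pairs whose geodesics pass through Daria — Frank–Mei: 1; Frank–Theo: 1; Frank–Emil: 1; Halim–Mei: 1; Halim–Theo: 1; Halim–Emil: 1; Mei–Theo: 1; Mei–Eva: 1; Mei–Grace: 1; Mei–Zane: 1; Mei–Eli: 1; Mei–Emil: 1; Theo–Eva: 1; Theo–Grace: 1 … (+6 more pairs).
All other pairs contribute 0.
Summing the contributions gives betweenness(Daria) = 20.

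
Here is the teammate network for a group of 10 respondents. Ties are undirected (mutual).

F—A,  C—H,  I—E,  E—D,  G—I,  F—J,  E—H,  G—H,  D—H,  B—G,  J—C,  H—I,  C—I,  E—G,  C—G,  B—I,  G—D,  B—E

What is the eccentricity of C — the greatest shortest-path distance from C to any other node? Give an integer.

3

Distances from C: A:3, B:2, D:2, E:2, F:2, G:1, H:1, I:1, J:1.
The largest is 3 (to A), so the eccentricity of C is 3.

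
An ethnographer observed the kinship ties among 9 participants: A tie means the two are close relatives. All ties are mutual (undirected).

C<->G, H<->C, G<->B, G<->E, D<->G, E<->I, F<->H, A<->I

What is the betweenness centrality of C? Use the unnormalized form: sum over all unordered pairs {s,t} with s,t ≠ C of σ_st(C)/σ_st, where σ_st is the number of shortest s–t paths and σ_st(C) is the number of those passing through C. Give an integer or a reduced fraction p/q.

12

Pairs whose geodesics pass through C — H–I: 1; H–G: 1; H–B: 1; H–D: 1; H–A: 1; H–E: 1; I–F: 1; G–F: 1; B–F: 1; D–F: 1; A–F: 1; F–E: 1.
All other pairs contribute 0.
Summing the contributions gives betweenness(C) = 12.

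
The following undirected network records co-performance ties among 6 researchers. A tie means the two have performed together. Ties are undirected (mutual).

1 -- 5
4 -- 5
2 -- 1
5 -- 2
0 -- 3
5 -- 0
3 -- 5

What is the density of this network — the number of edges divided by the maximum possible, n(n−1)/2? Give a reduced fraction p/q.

There are 7 edges and 6 nodes, so the maximum possible is C(6,2) = 15.
Density = 7/15.

7/15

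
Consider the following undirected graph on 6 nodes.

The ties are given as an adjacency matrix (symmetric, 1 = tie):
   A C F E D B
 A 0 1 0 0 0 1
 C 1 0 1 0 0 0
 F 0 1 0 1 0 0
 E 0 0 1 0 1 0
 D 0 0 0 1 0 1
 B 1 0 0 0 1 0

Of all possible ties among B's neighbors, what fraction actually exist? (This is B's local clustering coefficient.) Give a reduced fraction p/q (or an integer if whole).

0

B's neighbors: A and D (k = 2).
Possible neighbor pairs: C(2,2) = 1. Edges among them: none → e = 0.
Clustering(B) = 0/1.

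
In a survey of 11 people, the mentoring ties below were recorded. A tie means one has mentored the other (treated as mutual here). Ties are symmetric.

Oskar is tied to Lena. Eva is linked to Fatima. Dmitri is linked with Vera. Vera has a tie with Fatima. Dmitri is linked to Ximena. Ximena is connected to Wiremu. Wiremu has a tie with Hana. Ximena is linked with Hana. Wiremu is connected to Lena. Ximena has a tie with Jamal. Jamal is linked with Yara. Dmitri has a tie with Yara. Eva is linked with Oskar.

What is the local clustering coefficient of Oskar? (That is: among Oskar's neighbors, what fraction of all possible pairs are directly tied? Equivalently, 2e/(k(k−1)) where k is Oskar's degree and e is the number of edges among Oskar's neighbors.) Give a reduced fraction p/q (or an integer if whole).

0

Oskar's neighbors: Eva and Lena (k = 2).
Possible neighbor pairs: C(2,2) = 1. Edges among them: none → e = 0.
Clustering(Oskar) = 0/1.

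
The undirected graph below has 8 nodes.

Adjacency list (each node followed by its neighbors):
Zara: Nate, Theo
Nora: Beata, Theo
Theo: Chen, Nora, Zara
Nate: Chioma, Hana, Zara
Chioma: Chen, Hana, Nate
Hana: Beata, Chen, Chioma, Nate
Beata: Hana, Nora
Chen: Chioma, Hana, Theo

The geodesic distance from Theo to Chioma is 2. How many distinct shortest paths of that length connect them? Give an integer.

The shortest distance is 2, and the only length-2 path is Theo–Chen–Chioma. So there is exactly 1 shortest path.

1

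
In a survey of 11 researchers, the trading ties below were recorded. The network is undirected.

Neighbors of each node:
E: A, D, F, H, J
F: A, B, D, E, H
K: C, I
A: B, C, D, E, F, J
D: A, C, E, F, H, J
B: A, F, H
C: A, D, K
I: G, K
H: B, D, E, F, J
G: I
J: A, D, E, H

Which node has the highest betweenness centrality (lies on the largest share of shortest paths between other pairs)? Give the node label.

C

Unnormalized betweenness of each node: A:137/12, B:1/5, C:21, D:209/20, E:9/20, F:13/15, G:0, H:17/12, I:9, J:1/5, K:16.
C has the largest value, 21, making it the main broker — the node through which the most shortest paths run.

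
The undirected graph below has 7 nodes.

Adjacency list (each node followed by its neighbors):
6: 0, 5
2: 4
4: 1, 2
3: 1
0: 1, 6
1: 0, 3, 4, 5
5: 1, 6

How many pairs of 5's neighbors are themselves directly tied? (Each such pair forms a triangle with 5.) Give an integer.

0

5's neighbors are 1 and 6, but none of them are tied to each other, so no triangle contains 5.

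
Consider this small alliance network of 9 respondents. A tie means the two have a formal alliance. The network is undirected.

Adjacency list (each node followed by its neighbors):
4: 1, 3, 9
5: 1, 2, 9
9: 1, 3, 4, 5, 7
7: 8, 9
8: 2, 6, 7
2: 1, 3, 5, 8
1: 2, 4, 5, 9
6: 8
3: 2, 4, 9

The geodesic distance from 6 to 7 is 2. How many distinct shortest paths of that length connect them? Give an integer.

The shortest distance is 2, and the only length-2 path is 6–8–7. So there is exactly 1 shortest path.

1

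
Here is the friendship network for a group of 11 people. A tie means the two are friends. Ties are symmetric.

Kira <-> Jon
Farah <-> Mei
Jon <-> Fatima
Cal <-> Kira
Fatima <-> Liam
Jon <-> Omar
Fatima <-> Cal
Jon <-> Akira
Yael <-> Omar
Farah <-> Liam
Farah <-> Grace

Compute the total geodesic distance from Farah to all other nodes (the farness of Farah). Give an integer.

Distances from Farah: Akira:4, Cal:3, Fatima:2, Grace:1, Jon:3, Kira:4, Liam:1, Mei:1, Omar:4, Yael:5.
Sum = 4 + 3 + 2 + 1 + 3 + 4 + 1 + 1 + 4 + 5 = 28.

28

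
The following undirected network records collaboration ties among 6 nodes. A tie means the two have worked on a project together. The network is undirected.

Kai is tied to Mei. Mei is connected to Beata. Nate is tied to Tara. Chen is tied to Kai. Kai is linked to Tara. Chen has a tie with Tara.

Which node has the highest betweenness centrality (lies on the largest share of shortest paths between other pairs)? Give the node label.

Unnormalized betweenness of each node: Beata:0, Chen:0, Kai:6, Mei:4, Nate:0, Tara:4.
Kai has the largest value, 6, making it the main broker — the node through which the most shortest paths run.

Kai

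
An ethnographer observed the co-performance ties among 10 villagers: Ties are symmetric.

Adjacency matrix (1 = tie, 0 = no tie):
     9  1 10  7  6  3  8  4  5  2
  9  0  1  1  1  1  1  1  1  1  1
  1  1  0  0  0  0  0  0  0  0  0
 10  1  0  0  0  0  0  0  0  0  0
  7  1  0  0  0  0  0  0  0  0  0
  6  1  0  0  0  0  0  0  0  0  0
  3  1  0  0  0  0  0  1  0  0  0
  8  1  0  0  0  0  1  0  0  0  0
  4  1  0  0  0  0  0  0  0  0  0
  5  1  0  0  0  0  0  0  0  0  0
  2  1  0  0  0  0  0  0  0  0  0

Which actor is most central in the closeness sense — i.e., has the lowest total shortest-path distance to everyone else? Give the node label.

Farness (sum of distances to all others) for each node — 1:17, 2:17, 3:16, 4:17, 5:17, 6:17, 7:17, 8:16, 9:9, 10:17.
The smallest farness is 9, for 9, so 9 has the highest closeness.

9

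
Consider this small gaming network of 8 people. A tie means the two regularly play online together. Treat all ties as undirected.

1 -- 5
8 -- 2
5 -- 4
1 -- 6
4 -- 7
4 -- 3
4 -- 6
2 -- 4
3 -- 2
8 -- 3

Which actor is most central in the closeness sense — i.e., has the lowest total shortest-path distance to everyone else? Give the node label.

Farness (sum of distances to all others) for each node — 1:17, 2:12, 3:12, 4:9, 5:13, 6:13, 7:15, 8:17.
The smallest farness is 9, for 4, so 4 has the highest closeness.

4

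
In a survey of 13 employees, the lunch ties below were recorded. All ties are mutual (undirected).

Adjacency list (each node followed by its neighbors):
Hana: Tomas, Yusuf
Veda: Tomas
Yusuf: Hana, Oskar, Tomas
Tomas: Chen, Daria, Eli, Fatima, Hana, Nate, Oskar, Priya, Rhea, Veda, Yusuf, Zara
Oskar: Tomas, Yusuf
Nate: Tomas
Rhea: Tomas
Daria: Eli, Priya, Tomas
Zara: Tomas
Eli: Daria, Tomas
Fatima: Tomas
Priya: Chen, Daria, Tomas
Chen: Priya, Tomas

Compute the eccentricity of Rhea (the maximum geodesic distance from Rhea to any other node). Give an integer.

Distances from Rhea: Chen:2, Daria:2, Eli:2, Fatima:2, Hana:2, Nate:2, Oskar:2, Priya:2, Tomas:1, Veda:2, Yusuf:2, Zara:2.
The largest is 2 (to Priya, Fatima, Yusuf, Eli, Daria, Oskar, Zara, Veda, Nate, Chen, and Hana), so the eccentricity of Rhea is 2.

2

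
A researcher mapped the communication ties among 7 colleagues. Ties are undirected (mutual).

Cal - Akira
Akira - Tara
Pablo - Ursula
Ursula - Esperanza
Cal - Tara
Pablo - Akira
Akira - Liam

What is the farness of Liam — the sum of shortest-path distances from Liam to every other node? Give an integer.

14

Distances from Liam: Akira:1, Cal:2, Esperanza:4, Pablo:2, Tara:2, Ursula:3.
Sum = 1 + 2 + 4 + 2 + 2 + 3 = 14.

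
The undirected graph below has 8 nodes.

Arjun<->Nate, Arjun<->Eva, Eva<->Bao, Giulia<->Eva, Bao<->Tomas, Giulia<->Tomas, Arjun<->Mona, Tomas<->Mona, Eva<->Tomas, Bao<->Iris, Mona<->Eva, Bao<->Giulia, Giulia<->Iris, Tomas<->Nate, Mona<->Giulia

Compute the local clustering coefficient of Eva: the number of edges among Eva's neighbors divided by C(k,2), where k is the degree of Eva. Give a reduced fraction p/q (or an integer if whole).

Eva's neighbors: Arjun, Bao, Giulia, Mona, and Tomas (k = 5).
Possible neighbor pairs: C(5,2) = 10. Edges among them: Arjun–Mona, Bao–Giulia, Bao–Tomas, Giulia–Mona, Giulia–Tomas, Mona–Tomas → e = 6.
Clustering(Eva) = 6/10 = 3/5.

3/5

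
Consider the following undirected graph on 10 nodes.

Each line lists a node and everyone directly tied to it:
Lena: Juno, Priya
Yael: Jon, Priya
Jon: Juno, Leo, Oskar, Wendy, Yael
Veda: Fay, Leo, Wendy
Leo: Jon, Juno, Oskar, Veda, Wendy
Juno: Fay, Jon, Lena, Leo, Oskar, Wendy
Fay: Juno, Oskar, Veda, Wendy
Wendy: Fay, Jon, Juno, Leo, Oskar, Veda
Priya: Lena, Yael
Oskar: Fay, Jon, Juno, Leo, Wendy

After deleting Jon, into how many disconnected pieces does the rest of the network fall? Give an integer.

1

Jon's neighbors (Juno, Leo, Oskar, Wendy, and Yael) remain reachable from one another through other ties, so the rest of the network stays in one piece.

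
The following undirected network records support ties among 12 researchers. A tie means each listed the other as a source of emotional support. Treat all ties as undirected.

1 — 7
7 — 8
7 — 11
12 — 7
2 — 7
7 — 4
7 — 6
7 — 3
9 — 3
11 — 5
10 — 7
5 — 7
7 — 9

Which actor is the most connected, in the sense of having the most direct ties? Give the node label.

Degrees — 1:1, 2:1, 3:2, 4:1, 5:2, 6:1, 7:11, 8:1, 9:2, 10:1, 11:2, 12:1.
The maximum is 11, attained only by 7.

7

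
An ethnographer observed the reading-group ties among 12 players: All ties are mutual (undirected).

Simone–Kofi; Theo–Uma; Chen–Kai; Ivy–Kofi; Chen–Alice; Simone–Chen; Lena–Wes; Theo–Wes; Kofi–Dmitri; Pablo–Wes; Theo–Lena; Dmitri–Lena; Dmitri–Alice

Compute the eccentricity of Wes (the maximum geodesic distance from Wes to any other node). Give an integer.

5

Distances from Wes: Alice:3, Chen:4, Dmitri:2, Ivy:4, Kai:5, Kofi:3, Lena:1, Pablo:1, Simone:4, Theo:1, Uma:2.
The largest is 5 (to Kai), so the eccentricity of Wes is 5.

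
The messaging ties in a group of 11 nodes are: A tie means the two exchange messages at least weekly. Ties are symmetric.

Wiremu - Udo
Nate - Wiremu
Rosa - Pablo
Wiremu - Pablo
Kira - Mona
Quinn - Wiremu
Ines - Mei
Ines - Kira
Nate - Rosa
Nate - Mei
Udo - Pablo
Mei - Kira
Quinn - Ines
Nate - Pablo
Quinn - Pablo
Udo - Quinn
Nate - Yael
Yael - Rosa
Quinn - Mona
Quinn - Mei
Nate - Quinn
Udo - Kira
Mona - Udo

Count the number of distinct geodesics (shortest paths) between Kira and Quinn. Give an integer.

The shortest distance is 2. The length-2 paths are: Kira–Mona–Quinn; Kira–Ines–Quinn; Kira–Mei–Quinn; Kira–Udo–Quinn.
That gives 4 distinct shortest paths.

4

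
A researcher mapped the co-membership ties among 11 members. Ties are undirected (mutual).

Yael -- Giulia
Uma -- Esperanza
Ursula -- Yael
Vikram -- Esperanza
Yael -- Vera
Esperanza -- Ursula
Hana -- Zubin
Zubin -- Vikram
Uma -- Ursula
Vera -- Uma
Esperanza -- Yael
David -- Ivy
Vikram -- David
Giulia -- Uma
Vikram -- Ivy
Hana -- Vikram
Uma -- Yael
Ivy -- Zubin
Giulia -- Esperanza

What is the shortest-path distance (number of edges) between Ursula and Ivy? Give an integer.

3

One shortest route is Ursula – Esperanza – Vikram – Ivy, which uses 3 edges, and at distance 2 from Ursula we only reach {Giulia, Vera, Vikram}, which does not include Ivy. So d(Ursula,Ivy) = 3.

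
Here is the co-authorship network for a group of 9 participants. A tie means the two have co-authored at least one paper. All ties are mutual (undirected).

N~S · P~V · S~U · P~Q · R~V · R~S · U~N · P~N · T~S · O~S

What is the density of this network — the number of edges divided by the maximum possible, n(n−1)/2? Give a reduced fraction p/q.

5/18

There are 10 edges and 9 nodes, so the maximum possible is C(9,2) = 36.
Density = 10/36 = 5/18.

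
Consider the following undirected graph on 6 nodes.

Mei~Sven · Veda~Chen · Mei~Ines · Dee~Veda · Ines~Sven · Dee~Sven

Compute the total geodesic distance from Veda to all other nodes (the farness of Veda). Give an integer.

Distances from Veda: Chen:1, Dee:1, Ines:3, Mei:3, Sven:2.
Sum = 1 + 1 + 3 + 3 + 2 = 10.

10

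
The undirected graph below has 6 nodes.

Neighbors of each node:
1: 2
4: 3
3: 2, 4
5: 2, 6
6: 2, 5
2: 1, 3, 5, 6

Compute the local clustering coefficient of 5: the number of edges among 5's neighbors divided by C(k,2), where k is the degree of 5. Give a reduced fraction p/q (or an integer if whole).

5's neighbors: 2 and 6 (k = 2).
Possible neighbor pairs: C(2,2) = 1. Edges among them: 2–6 → e = 1.
Clustering(5) = 1/1.

1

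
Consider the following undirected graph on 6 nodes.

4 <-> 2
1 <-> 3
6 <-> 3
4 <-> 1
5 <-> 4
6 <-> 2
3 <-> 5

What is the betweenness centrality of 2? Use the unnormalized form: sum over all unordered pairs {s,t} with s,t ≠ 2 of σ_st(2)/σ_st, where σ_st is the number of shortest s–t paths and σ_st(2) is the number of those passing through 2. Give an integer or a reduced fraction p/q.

Pairs whose geodesics pass through 2 — 4–6: 1.
All other pairs contribute 0.
Summing the contributions gives betweenness(2) = 1.

1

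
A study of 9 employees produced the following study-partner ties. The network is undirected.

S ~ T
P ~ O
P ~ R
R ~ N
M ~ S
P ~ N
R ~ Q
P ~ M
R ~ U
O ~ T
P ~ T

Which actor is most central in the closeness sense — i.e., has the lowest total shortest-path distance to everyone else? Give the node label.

Farness (sum of distances to all others) for each node — M:16, N:15, O:16, P:11, Q:20, R:13, S:20, T:15, U:20.
The smallest farness is 11, for P, so P has the highest closeness.

P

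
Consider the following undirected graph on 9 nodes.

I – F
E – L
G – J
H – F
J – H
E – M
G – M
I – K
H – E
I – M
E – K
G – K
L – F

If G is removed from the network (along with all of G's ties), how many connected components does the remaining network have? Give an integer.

G's neighbors (J, K, and M) remain reachable from one another through other ties, so the rest of the network stays in one piece.

1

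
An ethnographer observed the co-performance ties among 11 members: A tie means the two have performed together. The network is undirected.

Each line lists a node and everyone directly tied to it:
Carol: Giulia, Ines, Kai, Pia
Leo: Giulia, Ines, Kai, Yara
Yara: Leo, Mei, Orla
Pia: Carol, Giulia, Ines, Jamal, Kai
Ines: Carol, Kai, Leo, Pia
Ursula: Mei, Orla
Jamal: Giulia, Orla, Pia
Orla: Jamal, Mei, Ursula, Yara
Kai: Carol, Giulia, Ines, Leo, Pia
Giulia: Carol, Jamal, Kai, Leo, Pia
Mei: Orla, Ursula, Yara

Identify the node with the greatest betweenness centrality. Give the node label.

Orla

Unnormalized betweenness of each node: Carol:1/4, Giulia:157/30, Ines:29/20, Jamal:203/20, Kai:17/10, Leo:101/10, Mei:19/12, Orla:317/30, Pia:73/15, Ursula:0, Yara:81/10.
Orla has the largest value, 317/30, making it the main broker — the node through which the most shortest paths run.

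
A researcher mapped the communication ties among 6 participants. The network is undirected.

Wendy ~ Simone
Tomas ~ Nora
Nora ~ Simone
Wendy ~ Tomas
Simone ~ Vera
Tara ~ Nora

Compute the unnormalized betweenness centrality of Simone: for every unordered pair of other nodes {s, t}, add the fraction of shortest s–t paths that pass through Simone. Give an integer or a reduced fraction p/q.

Pairs whose geodesics pass through Simone — Vera–Tara: 1; Vera–Wendy: 1; Vera–Tomas: 2/2; Vera–Nora: 1; Tara–Wendy: 1/2; Wendy–Nora: 1/2.
All other pairs contribute 0.
Summing the contributions gives betweenness(Simone) = 5.

5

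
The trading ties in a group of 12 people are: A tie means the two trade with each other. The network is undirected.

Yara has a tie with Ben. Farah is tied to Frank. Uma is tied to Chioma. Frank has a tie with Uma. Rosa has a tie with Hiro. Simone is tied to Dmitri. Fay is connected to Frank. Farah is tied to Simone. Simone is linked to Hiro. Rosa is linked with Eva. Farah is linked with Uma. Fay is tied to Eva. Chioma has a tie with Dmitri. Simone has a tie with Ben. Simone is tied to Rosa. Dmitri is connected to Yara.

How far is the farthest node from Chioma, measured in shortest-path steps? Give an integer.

Distances from Chioma: Ben:3, Dmitri:1, Eva:4, Farah:2, Fay:3, Frank:2, Hiro:3, Rosa:3, Simone:2, Uma:1, Yara:2.
The largest is 4 (to Eva), so the eccentricity of Chioma is 4.

4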